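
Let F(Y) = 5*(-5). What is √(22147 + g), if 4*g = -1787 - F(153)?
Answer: √86826/2 ≈ 147.33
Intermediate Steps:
F(Y) = -25
g = -881/2 (g = (-1787 - 1*(-25))/4 = (-1787 + 25)/4 = (¼)*(-1762) = -881/2 ≈ -440.50)
√(22147 + g) = √(22147 - 881/2) = √(43413/2) = √86826/2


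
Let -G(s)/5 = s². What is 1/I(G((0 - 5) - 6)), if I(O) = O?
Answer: -1/605 ≈ -0.0016529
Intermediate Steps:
G(s) = -5*s²
1/I(G((0 - 5) - 6)) = 1/(-5*((0 - 5) - 6)²) = 1/(-5*(-5 - 6)²) = 1/(-5*(-11)²) = 1/(-5*121) = 1/(-605) = -1/605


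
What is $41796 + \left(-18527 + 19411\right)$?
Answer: $42680$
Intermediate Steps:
$41796 + \left(-18527 + 19411\right) = 41796 + 884 = 42680$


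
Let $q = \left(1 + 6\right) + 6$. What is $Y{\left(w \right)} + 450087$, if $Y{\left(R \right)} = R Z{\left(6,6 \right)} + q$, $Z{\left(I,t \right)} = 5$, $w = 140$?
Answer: $450800$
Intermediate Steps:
$q = 13$ ($q = 7 + 6 = 13$)
$Y{\left(R \right)} = 13 + 5 R$ ($Y{\left(R \right)} = R 5 + 13 = 5 R + 13 = 13 + 5 R$)
$Y{\left(w \right)} + 450087 = \left(13 + 5 \cdot 140\right) + 450087 = \left(13 + 700\right) + 450087 = 713 + 450087 = 450800$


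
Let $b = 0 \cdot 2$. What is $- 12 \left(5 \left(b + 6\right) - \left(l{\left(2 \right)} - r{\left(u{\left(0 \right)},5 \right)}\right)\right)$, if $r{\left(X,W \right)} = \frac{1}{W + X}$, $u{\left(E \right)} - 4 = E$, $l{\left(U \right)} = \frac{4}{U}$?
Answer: $- \frac{1012}{3} \approx -337.33$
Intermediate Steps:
$u{\left(E \right)} = 4 + E$
$b = 0$
$- 12 \left(5 \left(b + 6\right) - \left(l{\left(2 \right)} - r{\left(u{\left(0 \right)},5 \right)}\right)\right) = - 12 \left(5 \left(0 + 6\right) - \left(\frac{4}{2} - \frac{1}{5 + \left(4 + 0\right)}\right)\right) = - 12 \left(5 \cdot 6 - \left(4 \cdot \frac{1}{2} - \frac{1}{5 + 4}\right)\right) = - 12 \left(30 - \left(2 - \frac{1}{9}\right)\right) = - 12 \left(30 - \frac{17}{9}\right) = \left(-12\right) \frac{253}{9} = - \frac{1012}{3}$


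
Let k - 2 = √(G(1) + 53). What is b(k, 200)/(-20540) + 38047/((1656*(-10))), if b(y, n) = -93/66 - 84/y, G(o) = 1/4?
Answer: -84677533201/36854429040 + 42*√213/1011595 ≈ -2.2970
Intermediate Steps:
G(o) = ¼
k = 2 + √213/2 (k = 2 + √(¼ + 53) = 2 + √(213/4) = 2 + √213/2 ≈ 9.2973)
b(y, n) = -31/22 - 84/y (b(y, n) = -93*1/66 - 84/y = -31/22 - 84/y)
b(k, 200)/(-20540) + 38047/((1656*(-10))) = (-31/22 - 84/(2 + √213/2))/(-20540) + 38047/((1656*(-10))) = (-31/22 - 84/(2 + √213/2))*(-1/20540) + 38047/(-16560) = (31/451880 + 21/(5135*(2 + √213/2))) + 38047*(-1/16560) = (31/451880 + 21/(5135*(2 + √213/2))) - 38047/16560 = -85960825/37415664 + 21/(5135*(2 + √213/2))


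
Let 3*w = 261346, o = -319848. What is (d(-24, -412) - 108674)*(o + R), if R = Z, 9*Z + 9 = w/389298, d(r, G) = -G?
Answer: 25997938399044964/750789 ≈ 3.4628e+10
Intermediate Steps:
w = 261346/3 (w = (1/3)*261346 = 261346/3 ≈ 87115.)
Z = -5124850/5255523 (Z = -1 + ((261346/3)/389298)/9 = -1 + ((261346/3)*(1/389298))/9 = -1 + (1/9)*(130673/583947) = -1 + 130673/5255523 = -5124850/5255523 ≈ -0.97514)
R = -5124850/5255523 ≈ -0.97514
(d(-24, -412) - 108674)*(o + R) = (-1*(-412) - 108674)*(-319848 - 5124850/5255523) = (412 - 108674)*(-1680973645354/5255523) = -108262*(-1680973645354/5255523) = 25997938399044964/750789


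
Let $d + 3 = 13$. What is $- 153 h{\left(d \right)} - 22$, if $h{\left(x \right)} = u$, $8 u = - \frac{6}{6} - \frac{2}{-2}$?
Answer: $-22$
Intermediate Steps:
$u = 0$ ($u = \frac{- \frac{6}{6} - \frac{2}{-2}}{8} = \frac{\left(-6\right) \frac{1}{6} - -1}{8} = \frac{-1 + 1}{8} = \frac{1}{8} \cdot 0 = 0$)
$d = 10$ ($d = -3 + 13 = 10$)
$h{\left(x \right)} = 0$
$- 153 h{\left(d \right)} - 22 = \left(-153\right) 0 - 22 = 0 - 22 = -22$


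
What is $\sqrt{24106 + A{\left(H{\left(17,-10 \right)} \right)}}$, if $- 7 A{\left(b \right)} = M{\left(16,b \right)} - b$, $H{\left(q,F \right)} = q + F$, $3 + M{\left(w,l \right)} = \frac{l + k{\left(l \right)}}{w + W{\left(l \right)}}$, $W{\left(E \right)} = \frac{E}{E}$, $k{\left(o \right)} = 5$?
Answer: $\frac{2 \sqrt{85345967}}{119} \approx 155.27$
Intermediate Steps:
$W{\left(E \right)} = 1$
$M{\left(w,l \right)} = -3 + \frac{5 + l}{1 + w}$ ($M{\left(w,l \right)} = -3 + \frac{l + 5}{w + 1} = -3 + \frac{5 + l}{1 + w}$)
$H{\left(q,F \right)} = F + q$
$A{\left(b \right)} = \frac{46}{119} + \frac{16 b}{119}$ ($A{\left(b \right)} = - \frac{\frac{2 + b - 48}{1 + 16} - b}{7} = - \frac{\frac{2 + b - 48}{17} - b}{7} = - \frac{\frac{-46 + b}{17} - b}{7} = - \frac{\left(- \frac{46}{17} + \frac{b}{17}\right) - b}{7} = - \frac{- \frac{46}{17} - \frac{16 b}{17}}{7} = \frac{46}{119} + \frac{16 b}{119}$)
$\sqrt{24106 + A{\left(H{\left(17,-10 \right)} \right)}} = \sqrt{24106 + \left(\frac{46}{119} + \frac{16 \left(-10 + 17\right)}{119}\right)} = \sqrt{24106 + \left(\frac{46}{119} + \frac{16}{119} \cdot 7\right)} = \sqrt{24106 + \left(\frac{46}{119} + \frac{16}{17}\right)} = \sqrt{24106 + \frac{158}{119}} = \sqrt{\frac{2868772}{119}} = \frac{2 \sqrt{85345967}}{119}$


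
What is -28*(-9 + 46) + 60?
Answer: -976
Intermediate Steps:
-28*(-9 + 46) + 60 = -28*37 + 60 = -1036 + 60 = -976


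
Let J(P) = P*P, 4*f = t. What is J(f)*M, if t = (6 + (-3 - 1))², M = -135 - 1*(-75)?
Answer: -60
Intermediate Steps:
M = -60 (M = -135 + 75 = -60)
t = 4 (t = (6 - 4)² = 2² = 4)
f = 1 (f = (¼)*4 = 1)
J(P) = P²
J(f)*M = 1²*(-60) = 1*(-60) = -60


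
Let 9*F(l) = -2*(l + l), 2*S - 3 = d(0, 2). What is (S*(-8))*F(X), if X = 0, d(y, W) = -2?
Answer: 0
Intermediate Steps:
S = ½ (S = 3/2 + (½)*(-2) = 3/2 - 1 = ½ ≈ 0.50000)
F(l) = -4*l/9 (F(l) = (-2*(l + l))/9 = (-4*l)/9 = -4*l/9)
(S*(-8))*F(X) = ((½)*(-8))*(-4/9*0) = -4*0 = 0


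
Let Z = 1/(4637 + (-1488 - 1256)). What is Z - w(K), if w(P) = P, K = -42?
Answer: 79507/1893 ≈ 42.001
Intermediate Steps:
Z = 1/1893 (Z = 1/(4637 - 2744) = 1/1893 ≈ 0.00052826)
Z - w(K) = 1/1893 - 1*(-42) = 1/1893 + 42 = 79507/1893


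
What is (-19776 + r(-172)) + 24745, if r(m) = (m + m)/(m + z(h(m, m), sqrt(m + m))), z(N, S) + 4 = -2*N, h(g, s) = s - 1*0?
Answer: 104306/21 ≈ 4967.0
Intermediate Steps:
h(g, s) = s (h(g, s) = s + 0 = s)
z(N, S) = -4 - 2*N
r(m) = 2*m/(-4 - m) (r(m) = (m + m)/(m + (-4 - 2*m)) = (2*m)/(-4 - m) = 2*m/(-4 - m))
(-19776 + r(-172)) + 24745 = (-19776 + 2*(-172)/(-4 - 1*(-172))) + 24745 = (-19776 + 2*(-172)/(-4 + 172)) + 24745 = (-19776 + 2*(-172)/168) + 24745 = (-19776 + 2*(-172)*(1/168)) + 24745 = (-19776 - 43/21) + 24745 = -415339/21 + 24745 = 104306/21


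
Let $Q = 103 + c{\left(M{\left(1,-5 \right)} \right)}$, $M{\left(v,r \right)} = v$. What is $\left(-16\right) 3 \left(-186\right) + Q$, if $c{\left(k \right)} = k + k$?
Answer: $9033$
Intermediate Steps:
$c{\left(k \right)} = 2 k$
$Q = 105$ ($Q = 103 + 2 \cdot 1 = 103 + 2 = 105$)
$\left(-16\right) 3 \left(-186\right) + Q = \left(-16\right) 3 \left(-186\right) + 105 = \left(-48\right) \left(-186\right) + 105 = 8928 + 105 = 9033$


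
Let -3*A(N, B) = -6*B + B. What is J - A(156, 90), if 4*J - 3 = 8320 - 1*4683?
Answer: 760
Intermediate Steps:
A(N, B) = 5*B/3 (A(N, B) = -(-6*B + B)/3 = -(-5)*B/3 = 5*B/3)
J = 910 (J = ¾ + (8320 - 1*4683)/4 = ¾ + (8320 - 4683)/4 = ¾ + (¼)*3637 = ¾ + 3637/4 = 910)
J - A(156, 90) = 910 - 5*90/3 = 910 - 1*150 = 910 - 150 = 760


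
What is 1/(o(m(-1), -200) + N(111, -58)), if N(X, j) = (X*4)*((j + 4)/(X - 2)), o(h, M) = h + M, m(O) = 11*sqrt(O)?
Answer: -4989584/2096879777 - 130691*I/2096879777 ≈ -0.0023795 - 6.2326e-5*I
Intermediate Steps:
o(h, M) = M + h
N(X, j) = 4*X*(4 + j)/(-2 + X) (N(X, j) = (4*X)*((4 + j)/(-2 + X)) = 4*X*(4 + j)/(-2 + X))
1/(o(m(-1), -200) + N(111, -58)) = 1/((-200 + 11*sqrt(-1)) + 4*111*(4 - 58)/(-2 + 111)) = 1/((-200 + 11*I) + 4*111*(-54)/109) = 1/((-200 + 11*I) + 4*111*(1/109)*(-54)) = 1/((-200 + 11*I) - 23976/109) = 1/(-45776/109 + 11*I) = 11881*(-45776/109 - 11*I)/2096879777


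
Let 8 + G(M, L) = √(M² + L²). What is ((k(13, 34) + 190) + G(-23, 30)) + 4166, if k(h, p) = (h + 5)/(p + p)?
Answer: 147841/34 + √1429 ≈ 4386.1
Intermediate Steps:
k(h, p) = (5 + h)/(2*p) (k(h, p) = (5 + h)/((2*p)) = (5 + h)*(1/(2*p)) = (5 + h)/(2*p))
G(M, L) = -8 + √(L² + M²) (G(M, L) = -8 + √(M² + L²) = -8 + √(L² + M²))
((k(13, 34) + 190) + G(-23, 30)) + 4166 = (((½)*(5 + 13)/34 + 190) + (-8 + √(30² + (-23)²))) + 4166 = (((½)*(1/34)*18 + 190) + (-8 + √(900 + 529))) + 4166 = ((9/34 + 190) + (-8 + √1429)) + 4166 = (6469/34 + (-8 + √1429)) + 4166 = (6197/34 + √1429) + 4166 = 147841/34 + √1429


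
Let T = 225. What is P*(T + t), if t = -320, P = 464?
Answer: -44080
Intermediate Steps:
P*(T + t) = 464*(225 - 320) = 464*(-95) = -44080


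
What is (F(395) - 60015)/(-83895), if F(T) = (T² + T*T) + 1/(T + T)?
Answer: -1412111/470050 ≈ -3.0042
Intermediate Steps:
F(T) = 1/(2*T) + 2*T² (F(T) = (T² + T²) + 1/(2*T) = 2*T² + 1/(2*T) = 1/(2*T) + 2*T²)
(F(395) - 60015)/(-83895) = ((½)*(1 + 4*395³)/395 - 60015)/(-83895) = ((½)*(1/395)*(1 + 4*61629875) - 60015)*(-1/83895) = ((½)*(1/395)*(1 + 246519500) - 60015)*(-1/83895) = ((½)*(1/395)*246519501 - 60015)*(-1/83895) = (246519501/790 - 60015)*(-1/83895) = (199107651/790)*(-1/83895) = -1412111/470050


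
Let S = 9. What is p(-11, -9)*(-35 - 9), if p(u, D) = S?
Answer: -396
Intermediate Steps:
p(u, D) = 9
p(-11, -9)*(-35 - 9) = 9*(-35 - 9) = 9*(-44) = -396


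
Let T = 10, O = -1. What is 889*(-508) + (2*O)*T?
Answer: -451632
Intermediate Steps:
889*(-508) + (2*O)*T = 889*(-508) + (2*(-1))*10 = -451612 - 2*10 = -451612 - 20 = -451632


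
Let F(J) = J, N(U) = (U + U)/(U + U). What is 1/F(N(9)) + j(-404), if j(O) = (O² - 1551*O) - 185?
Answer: 789636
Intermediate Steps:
N(U) = 1 (N(U) = (2*U)/((2*U)) = (2*U)*(1/(2*U)) = 1)
j(O) = -185 + O² - 1551*O
1/F(N(9)) + j(-404) = 1/1 + (-185 + (-404)² - 1551*(-404)) = 1 + (-185 + 163216 + 626604) = 1 + 789635 = 789636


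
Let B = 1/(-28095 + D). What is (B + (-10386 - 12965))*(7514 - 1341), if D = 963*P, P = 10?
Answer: -2661650781368/18465 ≈ -1.4415e+8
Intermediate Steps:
D = 9630 (D = 963*10 = 9630)
B = -1/18465 (B = 1/(-28095 + 9630) = 1/(-18465) = -1/18465 ≈ -5.4157e-5)
(B + (-10386 - 12965))*(7514 - 1341) = (-1/18465 + (-10386 - 12965))*(7514 - 1341) = (-1/18465 - 23351)*6173 = -431176216/18465*6173 = -2661650781368/18465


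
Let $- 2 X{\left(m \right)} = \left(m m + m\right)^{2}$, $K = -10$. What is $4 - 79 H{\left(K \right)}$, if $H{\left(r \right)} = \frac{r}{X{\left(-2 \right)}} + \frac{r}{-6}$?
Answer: $- \frac{1568}{3} \approx -522.67$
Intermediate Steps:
$X{\left(m \right)} = - \frac{\left(m + m^{2}\right)^{2}}{2}$ ($X{\left(m \right)} = - \frac{\left(m m + m\right)^{2}}{2} = - \frac{\left(m^{2} + m\right)^{2}}{2} = - \frac{\left(m + m^{2}\right)^{2}}{2}$)
$H{\left(r \right)} = - \frac{2 r}{3}$ ($H{\left(r \right)} = \frac{r}{\left(- \frac{1}{2}\right) \left(-2\right)^{2} \left(1 - 2\right)^{2}} + \frac{r}{-6} = \frac{r}{\left(- \frac{1}{2}\right) 4 \left(-1\right)^{2}} + r \left(- \frac{1}{6}\right) = \frac{r}{\left(- \frac{1}{2}\right) 4 \cdot 1} - \frac{r}{6} = \frac{r}{-2} - \frac{r}{6} = r \left(- \frac{1}{2}\right) - \frac{r}{6} = - \frac{r}{2} - \frac{r}{6} = - \frac{2 r}{3}$)
$4 - 79 H{\left(K \right)} = 4 - 79 \left(\left(- \frac{2}{3}\right) \left(-10\right)\right) = 4 - \frac{1580}{3} = - \frac{1568}{3}$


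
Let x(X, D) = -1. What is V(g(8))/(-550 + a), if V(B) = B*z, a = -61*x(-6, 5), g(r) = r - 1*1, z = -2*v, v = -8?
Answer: -112/489 ≈ -0.22904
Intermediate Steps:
z = 16 (z = -2*(-8) = 16)
g(r) = -1 + r (g(r) = r - 1 = -1 + r)
a = 61 (a = -61*(-1) = 61)
V(B) = 16*B (V(B) = B*16 = 16*B)
V(g(8))/(-550 + a) = (16*(-1 + 8))/(-550 + 61) = (16*7)/(-489) = 112*(-1/489) = -112/489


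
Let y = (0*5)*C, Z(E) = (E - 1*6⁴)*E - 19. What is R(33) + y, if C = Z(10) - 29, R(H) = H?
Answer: 33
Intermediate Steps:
Z(E) = -19 + E*(-1296 + E) (Z(E) = (E - 1*1296)*E - 19 = (E - 1296)*E - 19 = (-1296 + E)*E - 19 = E*(-1296 + E) - 19 = -19 + E*(-1296 + E))
C = -12908 (C = (-19 + 10² - 1296*10) - 29 = (-19 + 100 - 12960) - 29 = -12879 - 29 = -12908)
y = 0 (y = (0*5)*(-12908) = 0*(-12908) = 0)
R(33) + y = 33 + 0 = 33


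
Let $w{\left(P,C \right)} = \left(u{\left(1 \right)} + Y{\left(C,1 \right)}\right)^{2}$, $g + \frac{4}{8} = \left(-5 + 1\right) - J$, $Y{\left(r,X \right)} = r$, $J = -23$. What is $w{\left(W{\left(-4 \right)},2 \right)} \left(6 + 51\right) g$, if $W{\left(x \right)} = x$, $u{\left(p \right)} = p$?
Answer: $\frac{18981}{2} \approx 9490.5$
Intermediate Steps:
$g = \frac{37}{2}$ ($g = - \frac{1}{2} + \left(\left(-5 + 1\right) - -23\right) = - \frac{1}{2} + \left(-4 + 23\right) = - \frac{1}{2} + 19 = \frac{37}{2} \approx 18.5$)
$w{\left(P,C \right)} = \left(1 + C\right)^{2}$
$w{\left(W{\left(-4 \right)},2 \right)} \left(6 + 51\right) g = \left(1 + 2\right)^{2} \left(6 + 51\right) \frac{37}{2} = 3^{2} \cdot 57 \cdot \frac{37}{2} = 9 \cdot \frac{2109}{2} = \frac{18981}{2}$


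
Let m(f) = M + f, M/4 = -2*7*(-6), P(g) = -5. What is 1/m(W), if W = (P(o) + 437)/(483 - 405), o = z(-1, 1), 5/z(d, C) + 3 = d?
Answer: 13/4440 ≈ 0.0029279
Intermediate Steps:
z(d, C) = 5/(-3 + d)
o = -5/4 (o = 5/(-3 - 1) = 5/(-4) = 5*(-¼) = -5/4 ≈ -1.2500)
W = 72/13 (W = (-5 + 437)/(483 - 405) = 432/78 = 432*(1/78) = 72/13 ≈ 5.5385)
M = 336 (M = 4*(-2*7*(-6)) = 4*(-14*(-6)) = 4*84 = 336)
m(f) = 336 + f
1/m(W) = 1/(336 + 72/13) = 1/(4440/13) = 13/4440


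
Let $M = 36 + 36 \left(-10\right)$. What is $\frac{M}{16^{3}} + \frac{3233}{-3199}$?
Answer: $- \frac{3569711}{3275776} \approx -1.0897$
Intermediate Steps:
$M = -324$ ($M = 36 - 360 = -324$)
$\frac{M}{16^{3}} + \frac{3233}{-3199} = - \frac{324}{16^{3}} + \frac{3233}{-3199} = - \frac{324}{4096} + 3233 \left(- \frac{1}{3199}\right) = \left(-324\right) \frac{1}{4096} - \frac{3233}{3199} = - \frac{81}{1024} - \frac{3233}{3199} = - \frac{3569711}{3275776}$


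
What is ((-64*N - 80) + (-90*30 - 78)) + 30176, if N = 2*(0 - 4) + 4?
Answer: 27574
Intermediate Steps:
N = -4 (N = 2*(-4) + 4 = -8 + 4 = -4)
((-64*N - 80) + (-90*30 - 78)) + 30176 = ((-64*(-4) - 80) + (-90*30 - 78)) + 30176 = ((256 - 80) + (-2700 - 78)) + 30176 = (176 - 2778) + 30176 = -2602 + 30176 = 27574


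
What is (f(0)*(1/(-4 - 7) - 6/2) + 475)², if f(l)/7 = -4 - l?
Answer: 38155329/121 ≈ 3.1533e+5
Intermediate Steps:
f(l) = -28 - 7*l (f(l) = 7*(-4 - l) = -28 - 7*l)
(f(0)*(1/(-4 - 7) - 6/2) + 475)² = ((-28 - 7*0)*(1/(-4 - 7) - 6/2) + 475)² = ((-28 + 0)*(1/(-11) - 6*½) + 475)² = (-28*(-1/11 - 3) + 475)² = (-28*(-34/11) + 475)² = (952/11 + 475)² = (6177/11)² = 38155329/121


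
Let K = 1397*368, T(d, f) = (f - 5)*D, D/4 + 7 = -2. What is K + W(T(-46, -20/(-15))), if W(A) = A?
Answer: 514228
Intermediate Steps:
D = -36 (D = -28 + 4*(-2) = -28 - 8 = -36)
T(d, f) = 180 - 36*f (T(d, f) = (f - 5)*(-36) = (-5 + f)*(-36) = 180 - 36*f)
K = 514096
K + W(T(-46, -20/(-15))) = 514096 + (180 - (-720)/(-15)) = 514096 + (180 - (-720)*(-1)/15) = 514096 + (180 - 36*4/3) = 514096 + (180 - 48) = 514096 + 132 = 514228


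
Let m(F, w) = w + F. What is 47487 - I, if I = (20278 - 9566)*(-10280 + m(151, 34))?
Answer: 108185127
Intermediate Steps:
m(F, w) = F + w
I = -108137640 (I = (20278 - 9566)*(-10280 + (151 + 34)) = 10712*(-10280 + 185) = 10712*(-10095) = -108137640)
47487 - I = 47487 - 1*(-108137640) = 47487 + 108137640 = 108185127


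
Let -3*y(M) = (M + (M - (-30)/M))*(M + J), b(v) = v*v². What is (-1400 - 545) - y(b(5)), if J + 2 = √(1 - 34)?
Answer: 207871/25 + 6256*I*√33/75 ≈ 8314.8 + 479.17*I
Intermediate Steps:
b(v) = v³
J = -2 + I*√33 (J = -2 + √(1 - 34) = -2 + √(-33) = -2 + I*√33 ≈ -2.0 + 5.7446*I)
y(M) = -(2*M + 30/M)*(-2 + M + I*√33)/3 (y(M) = -(M + (M - (-30)/M))*(M + (-2 + I*√33))/3 = -(M + (M + 30/M))*(-2 + M + I*√33)/3 = -(2*M + 30/M)*(-2 + M + I*√33)/3)
(-1400 - 545) - y(b(5)) = (-1400 - 545) - 2*(30 - 1*5³*(15 + (5³)² + 5³*(-2 + I*√33)) - 15*I*√33)/(3*(5³)) = -1945 - 2*(30 - 1*125*(15 + 125² + 125*(-2 + I*√33)) - 15*I*√33)/(3*125) = -1945 - 2*(30 - 1*125*(15 + 15625 + (-250 + 125*I*√33)) - 15*I*√33)/(3*125) = -1945 - 2*(30 - 1*125*(15390 + 125*I*√33) - 15*I*√33)/(3*125) = -1945 - 2*(30 + (-1923750 - 15625*I*√33) - 15*I*√33)/(3*125) = -1945 - 2*(-1923720 - 15640*I*√33)/(3*125) = -1945 - (-256496/25 - 6256*I*√33/75) = -1945 + (256496/25 + 6256*I*√33/75) = 207871/25 + 6256*I*√33/75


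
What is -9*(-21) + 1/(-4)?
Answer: 755/4 ≈ 188.75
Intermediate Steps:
-9*(-21) + 1/(-4) = 189 - ¼ = 755/4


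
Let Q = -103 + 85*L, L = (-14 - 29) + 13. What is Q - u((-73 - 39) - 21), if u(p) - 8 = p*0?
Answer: -2661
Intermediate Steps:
L = -30 (L = -43 + 13 = -30)
u(p) = 8 (u(p) = 8 + p*0 = 8 + 0 = 8)
Q = -2653 (Q = -103 + 85*(-30) = -103 - 2550 = -2653)
Q - u((-73 - 39) - 21) = -2653 - 1*8 = -2653 - 8 = -2661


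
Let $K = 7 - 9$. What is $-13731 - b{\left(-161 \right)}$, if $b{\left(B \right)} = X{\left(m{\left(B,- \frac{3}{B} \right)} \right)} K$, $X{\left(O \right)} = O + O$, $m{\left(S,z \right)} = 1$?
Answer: $-13727$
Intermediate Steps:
$X{\left(O \right)} = 2 O$
$K = -2$
$b{\left(B \right)} = -4$ ($b{\left(B \right)} = 2 \cdot 1 \left(-2\right) = 2 \left(-2\right) = -4$)
$-13731 - b{\left(-161 \right)} = -13731 - -4 = -13731 + 4 = -13727$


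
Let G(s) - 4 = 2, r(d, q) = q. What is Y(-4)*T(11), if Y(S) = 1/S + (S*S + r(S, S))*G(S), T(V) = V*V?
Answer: 34727/4 ≈ 8681.8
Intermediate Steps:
T(V) = V²
G(s) = 6 (G(s) = 4 + 2 = 6)
Y(S) = 1/S + 6*S + 6*S² (Y(S) = 1/S + (S*S + S)*6 = 1/S + (S² + S)*6 = 1/S + (S + S²)*6 = 1/S + (6*S + 6*S²) = 1/S + 6*S + 6*S²)
Y(-4)*T(11) = ((1 + 6*(-4)²*(1 - 4))/(-4))*11² = -(1 + 6*16*(-3))/4*121 = -(1 - 288)/4*121 = -¼*(-287)*121 = (287/4)*121 = 34727/4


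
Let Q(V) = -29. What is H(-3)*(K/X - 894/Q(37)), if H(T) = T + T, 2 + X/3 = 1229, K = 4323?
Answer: -2277454/11861 ≈ -192.01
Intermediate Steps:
X = 3681 (X = -6 + 3*1229 = -6 + 3687 = 3681)
H(T) = 2*T
H(-3)*(K/X - 894/Q(37)) = (2*(-3))*(4323/3681 - 894/(-29)) = -6*(4323*(1/3681) - 894*(-1/29)) = -6*(1441/1227 + 894/29) = -6*1138727/35583 = -2277454/11861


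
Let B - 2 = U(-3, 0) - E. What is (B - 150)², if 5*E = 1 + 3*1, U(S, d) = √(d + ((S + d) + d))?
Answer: 553461/25 - 1488*I*√3/5 ≈ 22138.0 - 515.46*I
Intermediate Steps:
U(S, d) = √(S + 3*d) (U(S, d) = √(d + (S + 2*d)) = √(S + 3*d))
E = ⅘ (E = (1 + 3*1)/5 = (1 + 3)/5 = (⅕)*4 = ⅘ ≈ 0.80000)
B = 6/5 + I*√3 (B = 2 + (√(-3 + 3*0) - 1*⅘) = 2 + (√(-3 + 0) - ⅘) = 2 + (√(-3) - ⅘) = 2 + (I*√3 - ⅘) = 2 + (-⅘ + I*√3) = 6/5 + I*√3 ≈ 1.2 + 1.732*I)
(B - 150)² = ((6/5 + I*√3) - 150)² = (-744/5 + I*√3)²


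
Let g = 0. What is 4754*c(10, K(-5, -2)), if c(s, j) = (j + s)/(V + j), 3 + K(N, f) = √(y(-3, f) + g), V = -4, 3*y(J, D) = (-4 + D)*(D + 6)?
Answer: 4754*(-7*I + 2*√2)/(2*√2 + 7*I) ≈ -3419.5 - 3302.6*I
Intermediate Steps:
y(J, D) = (-4 + D)*(6 + D)/3 (y(J, D) = ((-4 + D)*(D + 6))/3 = ((-4 + D)*(6 + D))/3 = (-4 + D)*(6 + D)/3)
K(N, f) = -3 + √(-8 + f²/3 + 2*f/3) (K(N, f) = -3 + √((-8 + f²/3 + 2*f/3) + 0) = -3 + √(-8 + f²/3 + 2*f/3))
c(s, j) = (j + s)/(-4 + j)
4754*c(10, K(-5, -2)) = 4754*(((-3 + √(-72 + 3*(-2)² + 6*(-2))/3) + 10)/(-4 + (-3 + √(-72 + 3*(-2)² + 6*(-2))/3))) = 4754*(((-3 + √(-72 + 3*4 - 12)/3) + 10)/(-4 + (-3 + √(-72 + 3*4 - 12)/3))) = 4754*(((-3 + √(-72 + 12 - 12)/3) + 10)/(-4 + (-3 + √(-72 + 12 - 12)/3))) = 4754*(((-3 + √(-72)/3) + 10)/(-4 + (-3 + √(-72)/3))) = 4754*(((-3 + (6*I*√2)/3) + 10)/(-4 + (-3 + (6*I*√2)/3))) = 4754*(((-3 + 2*I*√2) + 10)/(-4 + (-3 + 2*I*√2))) = 4754*((7 + 2*I*√2)/(-7 + 2*I*√2)) = 4754*(7 + 2*I*√2)/(-7 + 2*I*√2)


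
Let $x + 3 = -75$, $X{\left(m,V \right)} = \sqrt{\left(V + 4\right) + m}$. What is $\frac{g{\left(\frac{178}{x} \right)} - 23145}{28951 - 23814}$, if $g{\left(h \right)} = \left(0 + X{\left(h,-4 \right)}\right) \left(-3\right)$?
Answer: $- \frac{23145}{5137} - \frac{i \sqrt{3471}}{66781} \approx -4.5055 - 0.00088221 i$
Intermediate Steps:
$X{\left(m,V \right)} = \sqrt{4 + V + m}$ ($X{\left(m,V \right)} = \sqrt{\left(4 + V\right) + m} = \sqrt{4 + V + m}$)
$x = -78$ ($x = -3 - 75 = -78$)
$g{\left(h \right)} = - 3 \sqrt{h}$ ($g{\left(h \right)} = \left(0 + \sqrt{4 - 4 + h}\right) \left(-3\right) = \left(0 + \sqrt{h}\right) \left(-3\right) = \sqrt{h} \left(-3\right) = - 3 \sqrt{h}$)
$\frac{g{\left(\frac{178}{x} \right)} - 23145}{28951 - 23814} = \frac{- 3 \sqrt{\frac{178}{-78}} - 23145}{28951 - 23814} = \frac{- 3 \sqrt{178 \left(- \frac{1}{78}\right)} - 23145}{5137} = \left(- 3 \sqrt{- \frac{89}{39}} - 23145\right) \frac{1}{5137} = \left(- 3 \frac{i \sqrt{3471}}{39} - 23145\right) \frac{1}{5137} = \left(- \frac{i \sqrt{3471}}{13} - 23145\right) \frac{1}{5137} = \left(-23145 - \frac{i \sqrt{3471}}{13}\right) \frac{1}{5137} = - \frac{23145}{5137} - \frac{i \sqrt{3471}}{66781}$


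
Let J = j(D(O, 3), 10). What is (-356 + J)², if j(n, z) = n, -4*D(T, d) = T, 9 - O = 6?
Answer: 2036329/16 ≈ 1.2727e+5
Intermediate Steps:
O = 3 (O = 9 - 1*6 = 9 - 6 = 3)
D(T, d) = -T/4
J = -¾ (J = -¼*3 = -¾ ≈ -0.75000)
(-356 + J)² = (-356 - ¾)² = (-1427/4)² = 2036329/16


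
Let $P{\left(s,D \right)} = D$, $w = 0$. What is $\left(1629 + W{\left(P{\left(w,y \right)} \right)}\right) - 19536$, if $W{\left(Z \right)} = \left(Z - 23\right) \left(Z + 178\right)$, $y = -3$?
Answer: $-22457$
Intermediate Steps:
$W{\left(Z \right)} = \left(-23 + Z\right) \left(178 + Z\right)$
$\left(1629 + W{\left(P{\left(w,y \right)} \right)}\right) - 19536 = \left(1629 + \left(-4094 + \left(-3\right)^{2} + 155 \left(-3\right)\right)\right) - 19536 = \left(1629 - 4550\right) - 19536 = -2921 - 19536 = -22457$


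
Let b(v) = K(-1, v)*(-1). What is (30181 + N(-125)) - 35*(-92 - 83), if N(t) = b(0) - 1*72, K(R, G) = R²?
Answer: 36233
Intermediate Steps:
b(v) = -1 (b(v) = (-1)²*(-1) = 1*(-1) = -1)
N(t) = -73 (N(t) = -1 - 1*72 = -1 - 72 = -73)
(30181 + N(-125)) - 35*(-92 - 83) = (30181 - 73) - 35*(-92 - 83) = 30108 - 35*(-175) = 30108 + 6125 = 36233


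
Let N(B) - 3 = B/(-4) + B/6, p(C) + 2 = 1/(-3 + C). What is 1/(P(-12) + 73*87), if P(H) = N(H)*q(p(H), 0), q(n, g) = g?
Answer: 1/6351 ≈ 0.00015746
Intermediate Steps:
p(C) = -2 + 1/(-3 + C)
N(B) = 3 - B/12 (N(B) = 3 + (B/(-4) + B/6) = 3 + (B*(-1/4) + B*(1/6)) = 3 + (-B/4 + B/6) = 3 - B/12)
P(H) = 0 (P(H) = (3 - H/12)*0 = 0)
1/(P(-12) + 73*87) = 1/(0 + 73*87) = 1/(0 + 6351) = 1/6351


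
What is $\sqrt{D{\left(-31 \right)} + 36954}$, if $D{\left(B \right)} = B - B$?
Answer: $3 \sqrt{4106} \approx 192.23$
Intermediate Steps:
$D{\left(B \right)} = 0$
$\sqrt{D{\left(-31 \right)} + 36954} = \sqrt{0 + 36954} = \sqrt{36954} = 3 \sqrt{4106}$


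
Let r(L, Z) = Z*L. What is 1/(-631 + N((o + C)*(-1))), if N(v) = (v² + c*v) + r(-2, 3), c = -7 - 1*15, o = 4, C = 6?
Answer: -1/317 ≈ -0.0031546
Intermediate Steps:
c = -22 (c = -7 - 15 = -22)
r(L, Z) = L*Z
N(v) = -6 + v² - 22*v (N(v) = (v² - 22*v) - 2*3 = (v² - 22*v) - 6 = -6 + v² - 22*v)
1/(-631 + N((o + C)*(-1))) = 1/(-631 + (-6 + ((4 + 6)*(-1))² - 22*(4 + 6)*(-1))) = 1/(-631 + (-6 + (10*(-1))² - 220*(-1))) = 1/(-631 + (-6 + (-10)² - 22*(-10))) = 1/(-631 + (-6 + 100 + 220)) = 1/(-631 + 314) = 1/(-317) = -1/317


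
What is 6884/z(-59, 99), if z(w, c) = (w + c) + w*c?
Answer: -6884/5801 ≈ -1.1867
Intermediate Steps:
z(w, c) = c + w + c*w (z(w, c) = (c + w) + c*w = c + w + c*w)
6884/z(-59, 99) = 6884/(99 - 59 + 99*(-59)) = 6884/(99 - 59 - 5841) = 6884/(-5801) = 6884*(-1/5801) = -6884/5801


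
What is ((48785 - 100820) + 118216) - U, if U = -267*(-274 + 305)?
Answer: 74458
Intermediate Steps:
U = -8277 (U = -267*31 = -8277)
((48785 - 100820) + 118216) - U = ((48785 - 100820) + 118216) - 1*(-8277) = (-52035 + 118216) + 8277 = 66181 + 8277 = 74458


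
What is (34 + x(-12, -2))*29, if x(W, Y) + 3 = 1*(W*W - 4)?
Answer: 4959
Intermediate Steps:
x(W, Y) = -7 + W² (x(W, Y) = -3 + 1*(W*W - 4) = -3 + 1*(W² - 4) = -3 + 1*(-4 + W²) = -3 + (-4 + W²) = -7 + W²)
(34 + x(-12, -2))*29 = (34 + (-7 + (-12)²))*29 = (34 + (-7 + 144))*29 = (34 + 137)*29 = 171*29 = 4959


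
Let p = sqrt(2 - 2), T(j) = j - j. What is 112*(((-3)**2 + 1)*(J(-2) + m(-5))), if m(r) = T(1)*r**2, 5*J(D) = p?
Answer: 0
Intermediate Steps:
T(j) = 0
p = 0 (p = sqrt(0) = 0)
J(D) = 0 (J(D) = (1/5)*0 = 0)
m(r) = 0 (m(r) = 0*r**2 = 0)
112*(((-3)**2 + 1)*(J(-2) + m(-5))) = 112*(((-3)**2 + 1)*(0 + 0)) = 112*((9 + 1)*0) = 112*(10*0) = 112*0 = 0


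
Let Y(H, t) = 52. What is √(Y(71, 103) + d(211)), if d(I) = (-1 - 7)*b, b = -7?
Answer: 6*√3 ≈ 10.392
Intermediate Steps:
d(I) = 56 (d(I) = (-1 - 7)*(-7) = -8*(-7) = 56)
√(Y(71, 103) + d(211)) = √(52 + 56) = √108 = 6*√3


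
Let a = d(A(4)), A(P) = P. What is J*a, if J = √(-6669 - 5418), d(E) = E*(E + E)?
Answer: 96*I*√1343 ≈ 3518.1*I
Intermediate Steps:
d(E) = 2*E² (d(E) = E*(2*E) = 2*E²)
a = 32 (a = 2*4² = 2*16 = 32)
J = 3*I*√1343 (J = √(-12087) = 3*I*√1343 ≈ 109.94*I)
J*a = (3*I*√1343)*32 = 96*I*√1343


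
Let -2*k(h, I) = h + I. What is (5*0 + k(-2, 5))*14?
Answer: -21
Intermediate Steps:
k(h, I) = -I/2 - h/2 (k(h, I) = -(h + I)/2 = -(I + h)/2 = -I/2 - h/2)
(5*0 + k(-2, 5))*14 = (5*0 + (-½*5 - ½*(-2)))*14 = (0 + (-5/2 + 1))*14 = (0 - 3/2)*14 = -3/2*14 = -21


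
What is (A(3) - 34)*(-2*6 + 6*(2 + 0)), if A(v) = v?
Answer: 0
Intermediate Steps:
(A(3) - 34)*(-2*6 + 6*(2 + 0)) = (3 - 34)*(-2*6 + 6*(2 + 0)) = -31*(-12 + 6*2) = -31*(-12 + 12) = -31*0 = 0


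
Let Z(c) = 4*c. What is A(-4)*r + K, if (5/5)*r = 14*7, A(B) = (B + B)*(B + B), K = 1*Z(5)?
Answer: 6292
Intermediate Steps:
K = 20 (K = 1*(4*5) = 1*20 = 20)
A(B) = 4*B**2 (A(B) = (2*B)*(2*B) = 4*B**2)
r = 98 (r = 14*7 = 98)
A(-4)*r + K = (4*(-4)**2)*98 + 20 = (4*16)*98 + 20 = 64*98 + 20 = 6272 + 20 = 6292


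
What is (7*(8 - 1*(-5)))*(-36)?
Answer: -3276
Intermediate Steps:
(7*(8 - 1*(-5)))*(-36) = (7*(8 + 5))*(-36) = (7*13)*(-36) = 91*(-36) = -3276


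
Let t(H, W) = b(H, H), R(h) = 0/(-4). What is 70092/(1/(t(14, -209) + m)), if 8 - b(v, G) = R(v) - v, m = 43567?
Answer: 3055240188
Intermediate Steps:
R(h) = 0 (R(h) = 0*(-¼) = 0)
b(v, G) = 8 + v (b(v, G) = 8 - (0 - v) = 8 - (-1)*v = 8 + v)
t(H, W) = 8 + H
70092/(1/(t(14, -209) + m)) = 70092/(1/((8 + 14) + 43567)) = 70092/(1/(22 + 43567)) = 70092/(1/43589) = 70092*43589 = 3055240188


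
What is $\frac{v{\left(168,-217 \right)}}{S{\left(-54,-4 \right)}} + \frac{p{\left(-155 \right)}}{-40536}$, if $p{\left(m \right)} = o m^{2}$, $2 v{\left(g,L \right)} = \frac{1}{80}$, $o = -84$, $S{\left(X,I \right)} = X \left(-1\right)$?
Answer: $\frac{242172563}{4864320} \approx 49.785$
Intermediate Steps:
$S{\left(X,I \right)} = - X$
$v{\left(g,L \right)} = \frac{1}{160}$ ($v{\left(g,L \right)} = \frac{1}{2 \cdot 80} = \frac{1}{2} \cdot \frac{1}{80} = \frac{1}{160}$)
$p{\left(m \right)} = - 84 m^{2}$
$\frac{v{\left(168,-217 \right)}}{S{\left(-54,-4 \right)}} + \frac{p{\left(-155 \right)}}{-40536} = \frac{1}{160 \left(\left(-1\right) \left(-54\right)\right)} + \frac{\left(-84\right) \left(-155\right)^{2}}{-40536} = \frac{1}{160 \cdot 54} + \left(-84\right) 24025 \left(- \frac{1}{40536}\right) = \frac{1}{160} \cdot \frac{1}{54} - - \frac{168175}{3378} = \frac{1}{8640} + \frac{168175}{3378} = \frac{242172563}{4864320}$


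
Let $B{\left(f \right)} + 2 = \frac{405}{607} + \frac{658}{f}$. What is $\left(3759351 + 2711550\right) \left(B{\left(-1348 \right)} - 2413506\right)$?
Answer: $- \frac{6389429073573091977}{409118} \approx -1.5618 \cdot 10^{13}$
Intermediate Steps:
$B{\left(f \right)} = - \frac{809}{607} + \frac{658}{f}$ ($B{\left(f \right)} = -2 + \left(\frac{405}{607} + \frac{658}{f}\right) = - \frac{809}{607} + \frac{658}{f}$)
$\left(3759351 + 2711550\right) \left(B{\left(-1348 \right)} - 2413506\right) = \left(3759351 + 2711550\right) \left(\left(- \frac{809}{607} + \frac{658}{-1348}\right) - 2413506\right) = 6470901 \left(\left(- \frac{809}{607} + 658 \left(- \frac{1}{1348}\right)\right) - 2413506\right) = 6470901 \left(\left(- \frac{809}{607} - \frac{329}{674}\right) - 2413506\right) = 6470901 \left(- \frac{744969}{409118} - 2413506\right) = 6470901 \left(- \frac{987409492677}{409118}\right) = - \frac{6389429073573091977}{409118}$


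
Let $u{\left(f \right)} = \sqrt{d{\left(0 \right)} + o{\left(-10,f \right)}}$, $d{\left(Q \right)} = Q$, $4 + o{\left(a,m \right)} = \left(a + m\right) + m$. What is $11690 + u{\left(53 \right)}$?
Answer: $11690 + 2 \sqrt{23} \approx 11700.0$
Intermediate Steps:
$o{\left(a,m \right)} = -4 + a + 2 m$ ($o{\left(a,m \right)} = -4 + \left(\left(a + m\right) + m\right) = -4 + \left(a + 2 m\right) = -4 + a + 2 m$)
$u{\left(f \right)} = \sqrt{-14 + 2 f}$ ($u{\left(f \right)} = \sqrt{0 - \left(14 - 2 f\right)} = \sqrt{0 + \left(-14 + 2 f\right)} = \sqrt{-14 + 2 f}$)
$11690 + u{\left(53 \right)} = 11690 + \sqrt{-14 + 2 \cdot 53} = 11690 + \sqrt{-14 + 106} = 11690 + \sqrt{92} = 11690 + 2 \sqrt{23}$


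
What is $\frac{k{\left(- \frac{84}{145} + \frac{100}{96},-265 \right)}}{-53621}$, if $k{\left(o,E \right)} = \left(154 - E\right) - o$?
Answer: $- \frac{1456511}{186601080} \approx -0.0078055$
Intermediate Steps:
$k{\left(o,E \right)} = 154 - E - o$
$\frac{k{\left(- \frac{84}{145} + \frac{100}{96},-265 \right)}}{-53621} = \frac{154 - -265 - \left(- \frac{84}{145} + \frac{100}{96}\right)}{-53621} = \left(154 + 265 - \left(\left(-84\right) \frac{1}{145} + 100 \cdot \frac{1}{96}\right)\right) \left(- \frac{1}{53621}\right) = \left(154 + 265 - \left(- \frac{84}{145} + \frac{25}{24}\right)\right) \left(- \frac{1}{53621}\right) = \left(154 + 265 - \frac{1609}{3480}\right) \left(- \frac{1}{53621}\right) = \frac{1456511}{3480} \left(- \frac{1}{53621}\right) = - \frac{1456511}{186601080}$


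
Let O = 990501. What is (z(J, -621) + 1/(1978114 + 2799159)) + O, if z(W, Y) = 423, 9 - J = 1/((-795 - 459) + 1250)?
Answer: 4733914470253/4777273 ≈ 9.9092e+5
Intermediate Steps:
J = 37/4 (J = 9 - 1/((-795 - 459) + 1250) = 9 - 1/(-1254 + 1250) = 9 - 1/(-4) = 9 - 1*(-1/4) = 9 + 1/4 = 37/4 ≈ 9.2500)
(z(J, -621) + 1/(1978114 + 2799159)) + O = (423 + 1/(1978114 + 2799159)) + 990501 = (423 + 1/4777273) + 990501 = 2020786480/4777273 + 990501 = 4733914470253/4777273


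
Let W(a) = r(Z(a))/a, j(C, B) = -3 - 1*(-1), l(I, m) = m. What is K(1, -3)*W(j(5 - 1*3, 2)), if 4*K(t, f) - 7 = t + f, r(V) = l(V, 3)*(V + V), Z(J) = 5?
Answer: -75/4 ≈ -18.750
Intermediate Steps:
r(V) = 6*V (r(V) = 3*(V + V) = 3*(2*V) = 6*V)
j(C, B) = -2 (j(C, B) = -3 + 1 = -2)
K(t, f) = 7/4 + f/4 + t/4 (K(t, f) = 7/4 + (t + f)/4 = 7/4 + (f + t)/4 = 7/4 + (f/4 + t/4) = 7/4 + f/4 + t/4)
W(a) = 30/a (W(a) = (6*5)/a = 30/a)
K(1, -3)*W(j(5 - 1*3, 2)) = (7/4 + (1/4)*(-3) + (1/4)*1)*(30/(-2)) = (7/4 - 3/4 + 1/4)*(30*(-1/2)) = (5/4)*(-15) = -75/4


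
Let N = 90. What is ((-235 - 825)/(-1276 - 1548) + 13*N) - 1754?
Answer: -412039/706 ≈ -583.63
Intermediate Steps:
((-235 - 825)/(-1276 - 1548) + 13*N) - 1754 = ((-235 - 825)/(-1276 - 1548) + 13*90) - 1754 = (-1060/(-2824) + 1170) - 1754 = (-1060*(-1/2824) + 1170) - 1754 = (265/706 + 1170) - 1754 = 826285/706 - 1754 = -412039/706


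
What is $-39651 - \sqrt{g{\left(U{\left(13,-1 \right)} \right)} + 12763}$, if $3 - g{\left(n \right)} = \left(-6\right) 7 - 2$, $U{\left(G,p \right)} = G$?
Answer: $-39651 - \sqrt{12810} \approx -39764.0$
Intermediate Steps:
$g{\left(n \right)} = 47$ ($g{\left(n \right)} = 3 - \left(\left(-6\right) 7 - 2\right) = 3 - \left(-42 - 2\right) = 3 - -44 = 3 + 44 = 47$)
$-39651 - \sqrt{g{\left(U{\left(13,-1 \right)} \right)} + 12763} = -39651 - \sqrt{47 + 12763} = -39651 - \sqrt{12810}$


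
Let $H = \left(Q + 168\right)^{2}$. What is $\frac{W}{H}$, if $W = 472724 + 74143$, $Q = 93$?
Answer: $\frac{60763}{7569} \approx 8.0279$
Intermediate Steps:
$H = 68121$ ($H = \left(93 + 168\right)^{2} = 261^{2} = 68121$)
$W = 546867$
$\frac{W}{H} = \frac{546867}{68121} = 546867 \cdot \frac{1}{68121} = \frac{60763}{7569}$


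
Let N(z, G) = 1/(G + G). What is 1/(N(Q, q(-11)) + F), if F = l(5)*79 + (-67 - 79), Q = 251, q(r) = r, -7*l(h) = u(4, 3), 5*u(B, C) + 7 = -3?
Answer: -154/19015 ≈ -0.0080989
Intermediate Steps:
u(B, C) = -2 (u(B, C) = -7/5 + (⅕)*(-3) = -7/5 - ⅗ = -2)
l(h) = 2/7 (l(h) = -⅐*(-2) = 2/7)
N(z, G) = 1/(2*G)
F = -864/7 (F = (2/7)*79 + (-67 - 79) = 158/7 - 146 = -864/7 ≈ -123.43)
1/(N(Q, q(-11)) + F) = 1/((½)/(-11) - 864/7) = 1/((½)*(-1/11) - 864/7) = 1/(-1/22 - 864/7) = 1/(-19015/154) = -154/19015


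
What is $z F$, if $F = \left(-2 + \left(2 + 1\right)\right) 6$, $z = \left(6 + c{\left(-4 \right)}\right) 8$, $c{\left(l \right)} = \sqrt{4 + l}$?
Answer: $288$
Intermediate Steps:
$z = 48$ ($z = \left(6 + \sqrt{4 - 4}\right) 8 = \left(6 + \sqrt{0}\right) 8 = \left(6 + 0\right) 8 = 6 \cdot 8 = 48$)
$F = 6$ ($F = \left(-2 + 3\right) 6 = 1 \cdot 6 = 6$)
$z F = 48 \cdot 6 = 288$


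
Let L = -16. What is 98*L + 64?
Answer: -1504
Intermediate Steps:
98*L + 64 = 98*(-16) + 64 = -1568 + 64 = -1504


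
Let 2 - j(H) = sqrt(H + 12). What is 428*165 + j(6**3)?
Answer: 70622 - 2*sqrt(57) ≈ 70607.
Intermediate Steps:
j(H) = 2 - sqrt(12 + H) (j(H) = 2 - sqrt(H + 12) = 2 - sqrt(12 + H))
428*165 + j(6**3) = 428*165 + (2 - sqrt(12 + 6**3)) = 70620 + (2 - sqrt(12 + 216)) = 70620 + (2 - sqrt(228)) = 70620 + (2 - 2*sqrt(57)) = 70622 - 2*sqrt(57)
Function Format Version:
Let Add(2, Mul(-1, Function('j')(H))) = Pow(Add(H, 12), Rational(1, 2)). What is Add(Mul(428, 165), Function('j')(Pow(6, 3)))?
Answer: Add(70622, Mul(-2, Pow(57, Rational(1, 2)))) ≈ 70607.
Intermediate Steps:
Function('j')(H) = Add(2, Mul(-1, Pow(Add(12, H), Rational(1, 2)))) (Function('j')(H) = Add(2, Mul(-1, Pow(Add(H, 12), Rational(1, 2)))) = Add(2, Mul(-1, Pow(Add(12, H), Rational(1, 2)))))
Add(Mul(428, 165), Function('j')(Pow(6, 3))) = Add(Mul(428, 165), Add(2, Mul(-1, Pow(Add(12, Pow(6, 3)), Rational(1, 2))))) = Add(70620, Add(2, Mul(-1, Pow(Add(12, 216), Rational(1, 2))))) = Add(70620, Add(2, Mul(-1, Pow(228, Rational(1, 2))))) = Add(70620, Add(2, Mul(-1, Mul(2, Pow(57, Rational(1, 2)))))) = Add(70620, Add(2, Mul(-2, Pow(57, Rational(1, 2))))) = Add(70622, Mul(-2, Pow(57, Rational(1, 2))))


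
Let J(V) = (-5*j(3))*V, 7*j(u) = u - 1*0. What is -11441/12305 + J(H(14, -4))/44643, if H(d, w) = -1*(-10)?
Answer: -51843039/55729345 ≈ -0.93026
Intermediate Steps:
H(d, w) = 10
j(u) = u/7 (j(u) = (u - 1*0)/7 = (u + 0)/7 = u/7)
J(V) = -15*V/7 (J(V) = (-5*3/7)*V = -15*V/7)
-11441/12305 + J(H(14, -4))/44643 = -11441/12305 - 15/7*10/44643 = -11441*1/12305 - 150/7*1/44643 = -11441/12305 - 50/104167 = -51843039/55729345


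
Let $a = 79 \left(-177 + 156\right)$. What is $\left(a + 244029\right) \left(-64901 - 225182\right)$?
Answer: $-70307416710$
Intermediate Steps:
$a = -1659$ ($a = 79 \left(-21\right) = -1659$)
$\left(a + 244029\right) \left(-64901 - 225182\right) = \left(-1659 + 244029\right) \left(-64901 - 225182\right) = 242370 \left(-290083\right) = -70307416710$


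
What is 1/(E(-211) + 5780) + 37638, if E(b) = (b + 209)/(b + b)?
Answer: 45902589889/1219581 ≈ 37638.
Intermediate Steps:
E(b) = (209 + b)/(2*b) (E(b) = (209 + b)/((2*b)) = (209 + b)*(1/(2*b)) = (209 + b)/(2*b))
1/(E(-211) + 5780) + 37638 = 1/((1/2)*(209 - 211)/(-211) + 5780) + 37638 = 1/((1/2)*(-1/211)*(-2) + 5780) + 37638 = 1/(1/211 + 5780) + 37638 = 1/(1219581/211) + 37638 = 211/1219581 + 37638 = 45902589889/1219581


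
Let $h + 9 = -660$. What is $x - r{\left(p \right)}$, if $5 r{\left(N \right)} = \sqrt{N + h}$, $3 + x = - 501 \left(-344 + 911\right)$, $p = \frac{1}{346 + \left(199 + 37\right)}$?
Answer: $-284070 - \frac{i \sqrt{226605774}}{2910} \approx -2.8407 \cdot 10^{5} - 5.173 i$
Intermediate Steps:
$h = -669$ ($h = -9 - 660 = -669$)
$p = \frac{1}{582}$ ($p = \frac{1}{346 + 236} = \frac{1}{582} \approx 0.0017182$)
$x = -284070$ ($x = -3 - 501 \left(-344 + 911\right) = -3 - 284067 = -284070$)
$r{\left(N \right)} = \frac{\sqrt{-669 + N}}{5}$ ($r{\left(N \right)} = \frac{\sqrt{N - 669}}{5} = \frac{\sqrt{-669 + N}}{5}$)
$x - r{\left(p \right)} = -284070 - \frac{\sqrt{-669 + \frac{1}{582}}}{5} = -284070 - \frac{\sqrt{- \frac{389357}{582}}}{5} = -284070 - \frac{\frac{1}{582} i \sqrt{226605774}}{5} = -284070 - \frac{i \sqrt{226605774}}{2910}$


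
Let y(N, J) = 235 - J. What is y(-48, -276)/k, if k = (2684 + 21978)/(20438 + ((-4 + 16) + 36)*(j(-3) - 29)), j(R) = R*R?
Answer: 4976629/12331 ≈ 403.59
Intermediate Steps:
j(R) = R²
k = 12331/9739 (k = (2684 + 21978)/(20438 + ((-4 + 16) + 36)*((-3)² - 29)) = 24662/(20438 + (12 + 36)*(9 - 29)) = 24662/(20438 + 48*(-20)) = 24662/(20438 - 960) = 24662/19478 = 24662*(1/19478) = 12331/9739 ≈ 1.2661)
y(-48, -276)/k = (235 - 1*(-276))/(12331/9739) = (235 + 276)*(9739/12331) = 511*(9739/12331) = 4976629/12331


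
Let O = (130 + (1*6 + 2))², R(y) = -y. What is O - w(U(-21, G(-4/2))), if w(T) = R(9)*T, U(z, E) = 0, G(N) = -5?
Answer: 19044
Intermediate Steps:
w(T) = -9*T (w(T) = (-1*9)*T = -9*T)
O = 19044 (O = (130 + (6 + 2))² = (130 + 8)² = 138² = 19044)
O - w(U(-21, G(-4/2))) = 19044 - (-9)*0 = 19044 - 1*0 = 19044 + 0 = 19044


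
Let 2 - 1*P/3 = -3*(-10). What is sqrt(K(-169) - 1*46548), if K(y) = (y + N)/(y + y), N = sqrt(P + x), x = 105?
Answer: sqrt(-31466110 - 2*sqrt(21))/26 ≈ 215.75*I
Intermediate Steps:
P = -84 (P = 6 - (-9)*(-10) = 6 - 3*30 = 6 - 90 = -84)
N = sqrt(21) (N = sqrt(-84 + 105) = sqrt(21) ≈ 4.5826)
K(y) = (y + sqrt(21))/(2*y) (K(y) = (y + sqrt(21))/(y + y) = (y + sqrt(21))/((2*y)) = (y + sqrt(21))*(1/(2*y)) = (y + sqrt(21))/(2*y))
sqrt(K(-169) - 1*46548) = sqrt((1/2)*(-169 + sqrt(21))/(-169) - 1*46548) = sqrt((1/2)*(-1/169)*(-169 + sqrt(21)) - 46548) = sqrt((1/2 - sqrt(21)/338) - 46548) = sqrt(-93095/2 - sqrt(21)/338)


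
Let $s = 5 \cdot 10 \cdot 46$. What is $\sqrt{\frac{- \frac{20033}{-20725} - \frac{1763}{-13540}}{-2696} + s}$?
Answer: $\frac{3 \sqrt{14626871048141594306338}}{7565420840} \approx 47.958$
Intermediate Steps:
$s = 2300$ ($s = 5 \cdot 460 = 2300$)
$\sqrt{\frac{- \frac{20033}{-20725} - \frac{1763}{-13540}}{-2696} + s} = \sqrt{\frac{- \frac{20033}{-20725} - \frac{1763}{-13540}}{-2696} + 2300} = \sqrt{\left(\left(-20033\right) \left(- \frac{1}{20725}\right) - - \frac{1763}{13540}\right) \left(- \frac{1}{2696}\right) + 2300} = \sqrt{\left(\frac{20033}{20725} + \frac{1763}{13540}\right) \left(- \frac{1}{2696}\right) + 2300} = \sqrt{\frac{61556999}{56123300} \left(- \frac{1}{2696}\right) + 2300} = \sqrt{- \frac{61556999}{151308416800} + 2300} = \sqrt{\frac{348009297083001}{151308416800}} = \frac{3 \sqrt{14626871048141594306338}}{7565420840}$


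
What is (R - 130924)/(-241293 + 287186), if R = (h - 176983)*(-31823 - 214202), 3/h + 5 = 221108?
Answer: 3209097170544326/3382359993 ≈ 9.4878e+5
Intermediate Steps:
h = 1/73701 (h = 3/(-5 + 221108) = 3/221103 = 3*(1/221103) = 1/73701 ≈ 1.3568e-5)
R = 3209106819774050/73701 (R = (1/73701 - 176983)*(-31823 - 214202) = -13043824082/73701*(-246025) = 3209106819774050/73701 ≈ 4.3542e+10)
(R - 130924)/(-241293 + 287186) = (3209106819774050/73701 - 130924)/(-241293 + 287186) = (3209097170544326/73701)/45893 = (3209097170544326/73701)*(1/45893) = 3209097170544326/3382359993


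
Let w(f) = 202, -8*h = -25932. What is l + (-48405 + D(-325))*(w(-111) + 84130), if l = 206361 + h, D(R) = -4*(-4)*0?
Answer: -8163761715/2 ≈ -4.0819e+9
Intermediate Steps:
h = 6483/2 (h = -1/8*(-25932) = 6483/2 ≈ 3241.5)
D(R) = 0 (D(R) = 16*0 = 0)
l = 419205/2 (l = 206361 + 6483/2 = 419205/2 ≈ 2.0960e+5)
l + (-48405 + D(-325))*(w(-111) + 84130) = 419205/2 + (-48405 + 0)*(202 + 84130) = 419205/2 - 48405*84332 = 419205/2 - 4082090460 = -8163761715/2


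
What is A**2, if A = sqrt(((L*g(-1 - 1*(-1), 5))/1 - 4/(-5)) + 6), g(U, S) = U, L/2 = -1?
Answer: 34/5 ≈ 6.8000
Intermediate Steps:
L = -2 (L = 2*(-1) = -2)
A = sqrt(170)/5 (A = sqrt((-2*(-1 - 1*(-1))/1 - 4/(-5)) + 6) = sqrt((-2*(-1 + 1)*1 - 4*(-1/5)) + 6) = sqrt((-2*0*1 + 4/5) + 6) = sqrt((0*1 + 4/5) + 6) = sqrt((0 + 4/5) + 6) = sqrt(4/5 + 6) = sqrt(34/5) = sqrt(170)/5 ≈ 2.6077)
A**2 = (sqrt(170)/5)**2 = 34/5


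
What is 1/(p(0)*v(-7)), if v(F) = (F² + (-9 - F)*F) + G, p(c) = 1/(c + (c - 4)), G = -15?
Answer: -1/12 ≈ -0.083333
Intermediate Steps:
p(c) = 1/(-4 + 2*c) (p(c) = 1/(c + (-4 + c)) = 1/(-4 + 2*c))
v(F) = -15 + F² + F*(-9 - F) (v(F) = (F² + (-9 - F)*F) - 15 = (F² + F*(-9 - F)) - 15 = -15 + F² + F*(-9 - F))
1/(p(0)*v(-7)) = 1/((1/(2*(-2 + 0)))*(-15 - 9*(-7))) = 1/(((½)/(-2))*(-15 + 63)) = 1/(((½)*(-½))*48) = 1/(-¼*48) = 1/(-12) = -1/12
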